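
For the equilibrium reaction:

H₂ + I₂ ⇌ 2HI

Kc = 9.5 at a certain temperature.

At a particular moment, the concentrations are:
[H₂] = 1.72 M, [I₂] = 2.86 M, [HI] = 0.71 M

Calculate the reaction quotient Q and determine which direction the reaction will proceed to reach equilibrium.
Q = 0.102, Q < K, reaction proceeds forward (toward products)

Q = ([HI]^2) / ([H₂] × [I₂])
  = ((0.71)^2) / ((1.72)·(2.86)) = 0.5041/4.9192 = 0.1025
Since Q = 0.1025 < Kc = 9.5, the reaction proceeds forward (toward products) to reach equilibrium.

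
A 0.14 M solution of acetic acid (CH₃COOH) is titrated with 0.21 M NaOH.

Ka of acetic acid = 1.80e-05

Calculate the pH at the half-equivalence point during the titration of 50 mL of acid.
pH = pKa = 4.74

At the half-equivalence point, [HA] = [A⁻], so by Henderson–Hasselbalch pH = pKa + log(1) = pKa.
pKa = −log(1.80e-05) = 4.74.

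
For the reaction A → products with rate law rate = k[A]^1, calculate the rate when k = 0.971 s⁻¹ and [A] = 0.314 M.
0.3049 M/s

rate = k·[A]^1 = 0.971·(0.314)^1 = 0.971·0.314 = 0.3049 M/s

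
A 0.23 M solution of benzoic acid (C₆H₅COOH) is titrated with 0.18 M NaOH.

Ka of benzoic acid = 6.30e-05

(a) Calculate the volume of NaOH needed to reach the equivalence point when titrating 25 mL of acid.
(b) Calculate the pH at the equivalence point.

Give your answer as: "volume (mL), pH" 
V = 31.9 mL, pH = 8.60

(a) At equivalence: moles acid = moles base.
moles acid = 0.23 × 0.025 = 0.00575 mol; V_NaOH = 0.00575/0.18 = 0.03194 L = 31.9 mL.
(b) At equivalence, all acid → conjugate base A⁻ at [A⁻] = 0.00575/0.05694 = 0.101 M.
Kb = Kw/Ka = 1.0e-14/6.30e-05 = 1.587e-10; [OH⁻] = √(Kb·[A⁻]) = 4.003e-06; pOH = 5.40; pH = 14 − pOH = 8.60.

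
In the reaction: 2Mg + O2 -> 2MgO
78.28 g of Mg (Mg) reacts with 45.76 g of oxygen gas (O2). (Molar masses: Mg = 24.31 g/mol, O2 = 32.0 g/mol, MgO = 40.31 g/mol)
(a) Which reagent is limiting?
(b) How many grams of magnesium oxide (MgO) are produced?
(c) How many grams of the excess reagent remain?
(a) O2, (b) 115.3 g, (c) 8.753 g

Moles of Mg = 78.28 g ÷ 24.31 g/mol = 3.22007 mol
Moles of O2 = 45.76 g ÷ 32.0 g/mol = 1.43 mol
Moles ÷ coefficient: Mg: 3.22007/2 = 1.61, O2: 1.43/1 = 1.43
(a) O2 has the smaller value, so O2 is the limiting reagent.
(b) Moles of MgO = 1.43 mol O2 × (2/1) = 2.86 mol; mass = 2.86 mol × 40.31 g/mol = 115.3 g
(c) Mg consumed = 1.43 × (2/1) = 2.86 mol; remaining = 3.22007 − 2.86 = 0.360074 mol; mass = 0.360074 mol × 24.31 g/mol = 8.753 g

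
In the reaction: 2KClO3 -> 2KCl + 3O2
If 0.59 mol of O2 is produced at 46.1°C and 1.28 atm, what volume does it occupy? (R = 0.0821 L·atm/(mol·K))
T = 46.1°C + 273.15 = 319.25 K
V = nRT/P = (0.59 × 0.0821 × 319.25) / 1.28
V = 12.08 L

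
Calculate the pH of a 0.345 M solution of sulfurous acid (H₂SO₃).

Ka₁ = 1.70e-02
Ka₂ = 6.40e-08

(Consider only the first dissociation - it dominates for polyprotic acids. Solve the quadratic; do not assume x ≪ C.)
pH = 1.16

x² + Ka₁·x − Ka₁·C = 0 with Ka₁ = 1.70e-02, C = 0.345.
x = (−Ka₁ + √(Ka₁² + 4·Ka₁·C))/2 = 6.8554e-02 M, so pH = 1.16.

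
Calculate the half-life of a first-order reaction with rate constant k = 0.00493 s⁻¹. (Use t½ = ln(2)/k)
140.60 s

t½ = ln(2)/k = 0.6931/0.00493 = 140.60 s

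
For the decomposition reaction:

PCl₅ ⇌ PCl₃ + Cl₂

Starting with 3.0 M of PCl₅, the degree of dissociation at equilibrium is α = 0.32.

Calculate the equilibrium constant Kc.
K_c = 0.4518

x = α·[A]₀ = 0.32 × 3.0 = 0.96 M dissociated.
At eq: [PCl₅] = 3.0 − 0.96 = 2.04 M; [PCl₃] = [Cl₂] = x = 0.96 M.
Kc = [PCl₃][Cl₂]/[PCl₅] = (0.96)²/2.04 = 0.4518.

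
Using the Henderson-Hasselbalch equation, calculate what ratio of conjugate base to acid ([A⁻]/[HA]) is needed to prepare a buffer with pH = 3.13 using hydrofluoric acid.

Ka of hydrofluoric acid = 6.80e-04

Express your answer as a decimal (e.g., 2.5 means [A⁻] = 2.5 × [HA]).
[A⁻]/[HA] = 0.917

pKa = −log(6.80e-04) = 3.1675. pH = pKa + log([A⁻]/[HA]). 3.13 = 3.1675 + log(ratio). log(ratio) = 3.13 − 3.1675 = -0.0375. ratio = 10^(-0.0375) = 0.917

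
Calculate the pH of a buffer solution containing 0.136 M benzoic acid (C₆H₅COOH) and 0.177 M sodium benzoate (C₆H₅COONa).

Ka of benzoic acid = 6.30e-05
pH = 4.32

pKa = -log(6.30e-05) = 4.20. pH = pKa + log([A⁻]/[HA]) = 4.20 + log(0.177/0.136)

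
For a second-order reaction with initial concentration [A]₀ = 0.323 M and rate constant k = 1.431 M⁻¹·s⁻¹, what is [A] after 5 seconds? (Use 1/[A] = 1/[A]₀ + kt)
0.0976 M

1/[A] = 1/[A]₀ + k·t = 1/0.323 + (1.431)·(5) = 3.0960 + 7.1550 = 10.2510
[A] = 1/10.2510 = 0.0976 M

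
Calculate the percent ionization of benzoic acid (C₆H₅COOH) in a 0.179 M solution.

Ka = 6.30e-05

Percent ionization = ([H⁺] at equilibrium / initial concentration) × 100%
Percent ionization = 1.86%

Let x = [H⁺]. Ka = x²/(C - x) ⇒ x² + (6.30e-05)x - (6.30e-05)(0.179) = 0. x = 3.3268e-03. Percent = (3.3268e-03/0.179) × 100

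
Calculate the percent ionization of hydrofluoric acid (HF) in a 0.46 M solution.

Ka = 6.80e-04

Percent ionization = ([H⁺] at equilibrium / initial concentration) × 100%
Percent ionization = 3.77%

Let x = [H⁺]. Ka = x²/(C - x) ⇒ x² + (6.80e-04)x - (6.80e-04)(0.46) = 0. x = 1.7349e-02. Percent = (1.7349e-02/0.46) × 100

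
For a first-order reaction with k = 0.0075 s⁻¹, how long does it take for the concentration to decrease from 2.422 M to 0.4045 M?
238.63 s

From ln[A] = ln[A]₀ - k·t: t = ln([A]₀/[A])/k = ln(2.422/0.4045)/0.0075 = ln(5.9876)/0.0075 = 1.7897/0.0075 = 238.63 s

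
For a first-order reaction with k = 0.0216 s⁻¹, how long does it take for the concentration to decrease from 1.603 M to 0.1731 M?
103.04 s

From ln[A] = ln[A]₀ - k·t: t = ln([A]₀/[A])/k = ln(1.603/0.1731)/0.0216 = ln(9.2605)/0.0216 = 2.2258/0.0216 = 103.04 s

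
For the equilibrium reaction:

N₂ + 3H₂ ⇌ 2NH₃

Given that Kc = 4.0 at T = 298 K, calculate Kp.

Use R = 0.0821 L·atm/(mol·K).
K_p = 0.0067

Δn = (moles gaseous products) − (moles gaseous reactants) = -2
T = 298 K; RT = 0.0821 × 298 = 24.4658
Kp = Kc·(RT)^Δn = 4.0 × (24.4658)^-2 = 4.0 × 0.00167063 = 0.0067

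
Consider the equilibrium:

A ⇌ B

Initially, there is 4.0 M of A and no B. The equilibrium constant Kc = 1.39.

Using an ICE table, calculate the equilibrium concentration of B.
[B] = 2.326 M

ICE: [A] = 4.0 − x, [B] = x.
Kc = x/(4.0 − x) = 1.39 ⇒ x = 1.39·4.0/(1 + 1.39) = 5.56/2.39 = 2.326.
[B] = x = 2.326 M.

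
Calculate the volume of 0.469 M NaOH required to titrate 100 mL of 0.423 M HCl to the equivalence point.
V_{base} = 90.2 mL

At equivalence: moles acid = moles base.
moles HCl = 0.423 M × 0.1 L = 0.0423 mol
V_NaOH = 0.0423 mol ÷ 0.469 M = 0.09019 L = 90.2 mL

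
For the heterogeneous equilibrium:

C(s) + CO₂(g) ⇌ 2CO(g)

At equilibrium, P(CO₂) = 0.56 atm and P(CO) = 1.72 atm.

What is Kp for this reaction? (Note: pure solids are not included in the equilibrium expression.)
K_p = 5.283

Solid C is excluded.
Kp = P(CO)²/P(CO₂) = (1.72)²/0.56 = 2.958/0.56 = 5.283.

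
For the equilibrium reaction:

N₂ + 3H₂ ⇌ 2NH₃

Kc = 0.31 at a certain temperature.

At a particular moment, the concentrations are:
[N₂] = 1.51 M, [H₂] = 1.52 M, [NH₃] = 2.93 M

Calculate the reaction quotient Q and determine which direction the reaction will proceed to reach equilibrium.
Q = 1.619, Q > K, reaction proceeds reverse (toward reactants)

Q = ([NH₃]^2) / ([N₂] × [H₂]^3)
  = ((2.93)^2) / ((1.51)·(1.52)^3) = 8.5849/5.3028 = 1.619
Since Q = 1.619 > Kc = 0.31, the reaction proceeds reverse (toward reactants) to reach equilibrium.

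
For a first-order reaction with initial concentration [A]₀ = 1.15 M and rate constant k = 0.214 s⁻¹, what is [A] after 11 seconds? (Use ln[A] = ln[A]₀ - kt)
0.1092 M

ln[A] = ln[A]₀ - k·t = ln(1.15) - (0.214)·(11) = 0.1398 - 2.3540 = -2.2142
[A] = e^(-2.2142) = 0.1092 M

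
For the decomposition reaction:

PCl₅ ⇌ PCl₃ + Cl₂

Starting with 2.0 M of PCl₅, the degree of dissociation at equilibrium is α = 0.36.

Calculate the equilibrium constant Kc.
K_c = 0.4050

x = α·[A]₀ = 0.36 × 2.0 = 0.72 M dissociated.
At eq: [PCl₅] = 2.0 − 0.72 = 1.28 M; [PCl₃] = [Cl₂] = x = 0.72 M.
Kc = [PCl₃][Cl₂]/[PCl₅] = (0.72)²/1.28 = 0.405.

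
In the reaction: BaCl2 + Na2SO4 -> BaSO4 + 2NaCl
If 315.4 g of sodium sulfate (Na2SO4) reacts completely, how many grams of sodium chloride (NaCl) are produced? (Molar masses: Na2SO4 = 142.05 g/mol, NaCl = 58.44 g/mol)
Moles of Na2SO4 = 315.4 g ÷ 142.05 g/mol = 2.22034 mol
Mole ratio: 2 mol NaCl / 1 mol Na2SO4
Moles of NaCl = 2.22034 × (2/1) = 4.44069 mol
Mass of NaCl = 4.44069 mol × 58.44 g/mol = 259.5 g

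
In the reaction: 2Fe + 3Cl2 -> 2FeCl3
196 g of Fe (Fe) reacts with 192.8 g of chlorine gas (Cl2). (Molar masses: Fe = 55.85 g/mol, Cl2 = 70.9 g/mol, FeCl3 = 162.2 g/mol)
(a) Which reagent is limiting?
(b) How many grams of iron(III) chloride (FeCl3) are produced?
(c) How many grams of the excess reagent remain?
(a) Cl2, (b) 294 g, (c) 94.75 g

Moles of Fe = 196 g ÷ 55.85 g/mol = 3.5094 mol
Moles of Cl2 = 192.8 g ÷ 70.9 g/mol = 2.71932 mol
Moles ÷ coefficient: Fe: 3.5094/2 = 1.755, Cl2: 2.71932/3 = 0.9064
(a) Cl2 has the smaller value, so Cl2 is the limiting reagent.
(b) Moles of FeCl3 = 2.71932 mol Cl2 × (2/3) = 1.81288 mol; mass = 1.81288 mol × 162.2 g/mol = 294 g
(c) Fe consumed = 2.71932 × (2/3) = 1.81288 mol; remaining = 3.5094 − 1.81288 = 1.69652 mol; mass = 1.69652 mol × 55.85 g/mol = 94.75 g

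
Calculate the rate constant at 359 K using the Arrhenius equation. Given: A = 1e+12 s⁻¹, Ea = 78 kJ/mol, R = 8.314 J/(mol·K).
4.47e+00 s⁻¹

k = A·exp(-Ea/(R·T)) = 1e+12·exp(-78000/(8.314·359)) = 1e+12·exp(-26.1331) = 1e+12·4.4726e-12 = 4.47e+00 s⁻¹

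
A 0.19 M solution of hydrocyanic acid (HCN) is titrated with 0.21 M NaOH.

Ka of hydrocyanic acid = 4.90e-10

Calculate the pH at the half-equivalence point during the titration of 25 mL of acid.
pH = pKa = 9.31

At the half-equivalence point, [HA] = [A⁻], so by Henderson–Hasselbalch pH = pKa + log(1) = pKa.
pKa = −log(4.90e-10) = 9.31.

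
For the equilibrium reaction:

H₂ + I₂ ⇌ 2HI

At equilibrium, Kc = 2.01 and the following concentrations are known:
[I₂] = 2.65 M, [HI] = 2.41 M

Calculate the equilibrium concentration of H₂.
[H₂] = 1.0904 M

Kc = ([HI]^2) / ([H₂] × [I₂]) = 2.01
[H₂]^1 = (product terms)/(Kc · other reactant terms) = 5.8081 / (2.01 · 2.65) = 1.0904
[H₂] = 1.0904 M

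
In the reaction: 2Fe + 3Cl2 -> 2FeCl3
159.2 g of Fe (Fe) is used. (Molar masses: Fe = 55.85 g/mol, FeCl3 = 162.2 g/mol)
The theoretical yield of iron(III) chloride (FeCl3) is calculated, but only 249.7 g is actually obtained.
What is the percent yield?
Moles of Fe = 159.2 g ÷ 55.85 g/mol = 2.85049 mol
Mole ratio: 2 mol FeCl3 / 2 mol Fe
Moles of FeCl3 = 2.85049 × (2/2) = 2.85049 mol
Theoretical yield = 2.85049 mol × 162.2 g/mol = 462.35 g
Actual yield = 249.7 g
Percent yield = (249.7 / 462.35) × 100% = 54.0%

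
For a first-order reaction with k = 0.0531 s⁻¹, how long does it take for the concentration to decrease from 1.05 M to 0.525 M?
13.05 s

From ln[A] = ln[A]₀ - k·t: t = ln([A]₀/[A])/k = ln(1.05/0.525)/0.0531 = ln(2.0000)/0.0531 = 0.6931/0.0531 = 13.05 s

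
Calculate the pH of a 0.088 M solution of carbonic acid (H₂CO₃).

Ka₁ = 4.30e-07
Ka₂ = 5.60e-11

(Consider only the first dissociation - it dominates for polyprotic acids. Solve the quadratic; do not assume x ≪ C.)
pH = 3.71

x² + Ka₁·x − Ka₁·C = 0 with Ka₁ = 4.30e-07, C = 0.088.
x = (−Ka₁ + √(Ka₁² + 4·Ka₁·C))/2 = 1.9431e-04 M, so pH = 3.71.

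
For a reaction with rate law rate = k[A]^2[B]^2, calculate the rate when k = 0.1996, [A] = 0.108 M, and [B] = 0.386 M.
0.0003469 M/s

rate = k·[A]^2·[B]^2 = 0.1996·(0.108)^2·(0.386)^2 = 0.1996·0.011664·0.148996 = 0.0003469 M/s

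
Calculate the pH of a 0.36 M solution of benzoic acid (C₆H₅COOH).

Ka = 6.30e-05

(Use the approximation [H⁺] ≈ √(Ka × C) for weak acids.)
pH = 2.32

[H⁺] = √(Ka × C) = √(6.30e-05 × 0.36) = 4.7624e-03. pH = -log(4.7624e-03)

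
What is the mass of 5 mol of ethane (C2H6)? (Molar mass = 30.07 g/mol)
Mass = 5 mol × 30.07 g/mol = 150.3 g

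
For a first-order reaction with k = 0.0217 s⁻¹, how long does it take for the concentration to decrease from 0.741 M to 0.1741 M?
66.75 s

From ln[A] = ln[A]₀ - k·t: t = ln([A]₀/[A])/k = ln(0.741/0.1741)/0.0217 = ln(4.2562)/0.0217 = 1.4484/0.0217 = 66.75 s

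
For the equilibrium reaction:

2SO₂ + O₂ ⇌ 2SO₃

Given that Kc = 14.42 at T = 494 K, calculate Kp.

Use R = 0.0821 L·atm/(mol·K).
K_p = 0.3555

Δn = (moles gaseous products) − (moles gaseous reactants) = -1
T = 494 K; RT = 0.0821 × 494 = 40.5574
Kp = Kc·(RT)^Δn = 14.42 × (40.5574)^-1 = 14.42 × 0.0246564 = 0.3555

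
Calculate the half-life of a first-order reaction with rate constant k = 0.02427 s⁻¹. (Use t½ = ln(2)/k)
28.56 s

t½ = ln(2)/k = 0.6931/0.02427 = 28.56 s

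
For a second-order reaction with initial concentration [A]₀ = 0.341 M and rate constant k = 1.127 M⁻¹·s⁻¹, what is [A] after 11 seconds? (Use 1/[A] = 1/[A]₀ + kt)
0.0652 M

1/[A] = 1/[A]₀ + k·t = 1/0.341 + (1.127)·(11) = 2.9326 + 12.3970 = 15.3296
[A] = 1/15.3296 = 0.0652 M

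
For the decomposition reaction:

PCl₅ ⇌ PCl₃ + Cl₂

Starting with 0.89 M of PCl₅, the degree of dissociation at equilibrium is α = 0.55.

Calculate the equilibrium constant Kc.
K_c = 0.5983

x = α·[A]₀ = 0.55 × 0.89 = 0.4895 M dissociated.
At eq: [PCl₅] = 0.89 − 0.4895 = 0.4005 M; [PCl₃] = [Cl₂] = x = 0.4895 M.
Kc = [PCl₃][Cl₂]/[PCl₅] = (0.4895)²/0.4005 = 0.5983.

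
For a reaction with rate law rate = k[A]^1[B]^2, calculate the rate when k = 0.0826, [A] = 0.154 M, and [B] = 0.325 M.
0.001344 M/s

rate = k·[A]^1·[B]^2 = 0.0826·(0.154)^1·(0.325)^2 = 0.0826·0.154·0.105625 = 0.001344 M/s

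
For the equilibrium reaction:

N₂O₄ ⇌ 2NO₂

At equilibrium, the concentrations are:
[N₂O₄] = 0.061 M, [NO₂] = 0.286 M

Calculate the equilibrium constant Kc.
K_c = 1.3409

Kc = ([NO₂]^2) / ([N₂O₄])
   = ((0.286)^2) / ((0.061))
   = 0.081796 / 0.061 = 1.3409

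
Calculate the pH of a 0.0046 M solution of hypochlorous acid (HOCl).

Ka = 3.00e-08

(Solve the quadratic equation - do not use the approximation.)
pH = 4.93

x² + Ka×x - Ka×C = 0. Using quadratic formula: [H⁺] = 1.1732e-05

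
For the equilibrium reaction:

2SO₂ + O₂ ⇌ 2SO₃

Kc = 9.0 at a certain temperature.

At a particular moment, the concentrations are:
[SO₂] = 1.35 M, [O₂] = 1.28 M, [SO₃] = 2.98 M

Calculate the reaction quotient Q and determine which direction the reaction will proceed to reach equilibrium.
Q = 3.807, Q < K, reaction proceeds forward (toward products)

Q = ([SO₃]^2) / ([SO₂]^2 × [O₂])
  = ((2.98)^2) / ((1.35)^2·(1.28)) = 8.8804/2.3328 = 3.807
Since Q = 3.807 < Kc = 9.0, the reaction proceeds forward (toward products) to reach equilibrium.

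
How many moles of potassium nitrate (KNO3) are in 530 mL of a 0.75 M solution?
Moles = Molarity × Volume (L)
Moles = 0.75 M × 0.53 L = 0.3975 mol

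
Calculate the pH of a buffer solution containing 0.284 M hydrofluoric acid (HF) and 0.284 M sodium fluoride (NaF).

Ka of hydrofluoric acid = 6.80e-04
pH = 3.17

pKa = -log(6.80e-04) = 3.17. pH = pKa + log([A⁻]/[HA]) = 3.17 + log(0.284/0.284)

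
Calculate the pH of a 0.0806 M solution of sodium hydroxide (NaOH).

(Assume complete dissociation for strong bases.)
pH = 12.91

[OH⁻] = 0.0806 M for strong base. pOH = -log[OH⁻] = 1.09, pH = 14 - pOH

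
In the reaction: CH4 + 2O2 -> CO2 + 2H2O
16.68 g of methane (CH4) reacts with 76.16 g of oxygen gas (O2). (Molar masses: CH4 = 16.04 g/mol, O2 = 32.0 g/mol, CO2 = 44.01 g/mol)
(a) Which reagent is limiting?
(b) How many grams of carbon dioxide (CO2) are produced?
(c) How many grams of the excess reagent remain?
(a) CH4, (b) 45.77 g, (c) 9.606 g

Moles of CH4 = 16.68 g ÷ 16.04 g/mol = 1.0399 mol
Moles of O2 = 76.16 g ÷ 32.0 g/mol = 2.38 mol
Moles ÷ coefficient: CH4: 1.0399/1 = 1.04, O2: 2.38/2 = 1.19
(a) CH4 has the smaller value, so CH4 is the limiting reagent.
(b) Moles of CO2 = 1.0399 mol CH4 × (1/1) = 1.0399 mol; mass = 1.0399 mol × 44.01 g/mol = 45.77 g
(c) O2 consumed = 1.0399 × (2/1) = 2.0798 mol; remaining = 2.38 − 2.0798 = 0.3002 mol; mass = 0.3002 mol × 32.0 g/mol = 9.606 g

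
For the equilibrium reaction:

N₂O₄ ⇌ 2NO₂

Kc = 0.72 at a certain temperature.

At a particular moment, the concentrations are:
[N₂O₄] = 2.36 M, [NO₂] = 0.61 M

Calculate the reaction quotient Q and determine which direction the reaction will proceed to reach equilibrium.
Q = 0.158, Q < K, reaction proceeds forward (toward products)

Q = ([NO₂]^2) / ([N₂O₄])
  = ((0.61)^2) / ((2.36)) = 0.3721/2.36 = 0.1577
Since Q = 0.1577 < Kc = 0.72, the reaction proceeds forward (toward products) to reach equilibrium.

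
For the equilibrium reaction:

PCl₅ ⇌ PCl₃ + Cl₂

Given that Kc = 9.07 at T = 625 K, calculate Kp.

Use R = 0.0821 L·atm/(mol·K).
K_p = 465.4044

Δn = (moles gaseous products) − (moles gaseous reactants) = 1
T = 625 K; RT = 0.0821 × 625 = 51.3125
Kp = Kc·(RT)^Δn = 9.07 × (51.3125)^1 = 9.07 × 51.3125 = 465.4044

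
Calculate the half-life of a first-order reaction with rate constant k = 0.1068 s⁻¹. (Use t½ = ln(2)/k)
6.49 s

t½ = ln(2)/k = 0.6931/0.1068 = 6.49 s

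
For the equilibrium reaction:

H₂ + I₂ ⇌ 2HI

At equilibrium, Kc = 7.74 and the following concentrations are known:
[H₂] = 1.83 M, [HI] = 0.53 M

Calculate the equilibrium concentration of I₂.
[I₂] = 0.0198 M

Kc = ([HI]^2) / ([H₂] × [I₂]) = 7.74
[I₂]^1 = (product terms)/(Kc · other reactant terms) = 0.2809 / (7.74 · 1.83) = 0.019832
[I₂] = 0.0198 M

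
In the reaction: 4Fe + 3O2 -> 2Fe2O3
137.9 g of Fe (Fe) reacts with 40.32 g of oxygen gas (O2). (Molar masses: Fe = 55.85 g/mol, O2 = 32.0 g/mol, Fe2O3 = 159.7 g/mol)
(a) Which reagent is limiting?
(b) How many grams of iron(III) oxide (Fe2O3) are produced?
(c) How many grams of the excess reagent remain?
(a) O2, (b) 134.1 g, (c) 44.07 g

Moles of Fe = 137.9 g ÷ 55.85 g/mol = 2.46911 mol
Moles of O2 = 40.32 g ÷ 32.0 g/mol = 1.26 mol
Moles ÷ coefficient: Fe: 2.46911/4 = 0.6173, O2: 1.26/3 = 0.42
(a) O2 has the smaller value, so O2 is the limiting reagent.
(b) Moles of Fe2O3 = 1.26 mol O2 × (2/3) = 0.84 mol; mass = 0.84 mol × 159.7 g/mol = 134.1 g
(c) Fe consumed = 1.26 × (4/3) = 1.68 mol; remaining = 2.46911 − 1.68 = 0.789114 mol; mass = 0.789114 mol × 55.85 g/mol = 44.07 g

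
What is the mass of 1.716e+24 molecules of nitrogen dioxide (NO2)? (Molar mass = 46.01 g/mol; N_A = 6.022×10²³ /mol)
Moles = 1.716e+24 ÷ 6.022×10²³ = 2.84955 mol
Mass = 2.84955 mol × 46.01 g/mol = 131.1 g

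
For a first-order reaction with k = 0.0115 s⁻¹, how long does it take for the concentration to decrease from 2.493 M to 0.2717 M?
192.74 s

From ln[A] = ln[A]₀ - k·t: t = ln([A]₀/[A])/k = ln(2.493/0.2717)/0.0115 = ln(9.1756)/0.0115 = 2.2165/0.0115 = 192.74 s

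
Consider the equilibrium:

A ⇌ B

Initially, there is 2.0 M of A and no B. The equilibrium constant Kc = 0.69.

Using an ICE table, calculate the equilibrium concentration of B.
[B] = 0.817 M

ICE: [A] = 2.0 − x, [B] = x.
Kc = x/(2.0 − x) = 0.69 ⇒ x = 0.69·2.0/(1 + 0.69) = 1.38/1.69 = 0.8166.
[B] = x = 0.817 M.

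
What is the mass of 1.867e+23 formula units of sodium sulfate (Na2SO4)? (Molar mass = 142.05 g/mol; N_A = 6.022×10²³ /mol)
Moles = 1.867e+23 ÷ 6.022×10²³ = 0.31003 mol
Mass = 0.31003 mol × 142.05 g/mol = 44.04 g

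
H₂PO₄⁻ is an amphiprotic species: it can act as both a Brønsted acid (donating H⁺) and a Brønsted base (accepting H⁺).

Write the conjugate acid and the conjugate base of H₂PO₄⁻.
Conjugate acid: H₃PO₄, Conjugate base: HPO₄²⁻

As an acid: H₂PO₄⁻ → H⁺ + HPO₄²⁻, so the conjugate base is HPO₄²⁻.
As a base: H₂PO₄⁻ + H⁺ → H₃PO₄, so the conjugate acid is H₃PO₄.

Conjugate acid-base pairs differ by one H⁺. Ka × Kb = Kw for a conjugate pair.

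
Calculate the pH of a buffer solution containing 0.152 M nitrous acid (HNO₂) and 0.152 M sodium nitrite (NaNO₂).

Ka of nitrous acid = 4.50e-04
pH = 3.35

pKa = -log(4.50e-04) = 3.35. pH = pKa + log([A⁻]/[HA]) = 3.35 + log(0.152/0.152)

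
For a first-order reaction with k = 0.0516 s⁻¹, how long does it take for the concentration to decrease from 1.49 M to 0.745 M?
13.43 s

From ln[A] = ln[A]₀ - k·t: t = ln([A]₀/[A])/k = ln(1.49/0.745)/0.0516 = ln(2.0000)/0.0516 = 0.6931/0.0516 = 13.43 s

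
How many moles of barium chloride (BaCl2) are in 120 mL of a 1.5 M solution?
Moles = Molarity × Volume (L)
Moles = 1.5 M × 0.12 L = 0.18 mol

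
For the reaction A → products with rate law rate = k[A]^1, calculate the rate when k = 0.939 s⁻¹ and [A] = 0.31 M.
0.2911 M/s

rate = k·[A]^1 = 0.939·(0.31)^1 = 0.939·0.31 = 0.2911 M/s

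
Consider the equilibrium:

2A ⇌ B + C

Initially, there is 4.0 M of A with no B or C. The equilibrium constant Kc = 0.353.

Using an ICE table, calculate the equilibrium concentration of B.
[B] = 1.086 M

ICE: [A] = 4.0 − 2x, [B] = [C] = x.
Kc = x²/(4.0 − 2x)² = 0.353 ⇒ √Kc = x/(4.0 − 2x).
x = √0.353·4.0/(1 + 2√0.353) = 0.59414·4.0/2.1883 = 1.086.
[B] = x = 1.086 M.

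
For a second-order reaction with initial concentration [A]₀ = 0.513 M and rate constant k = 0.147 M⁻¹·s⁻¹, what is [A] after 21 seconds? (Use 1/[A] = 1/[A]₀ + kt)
0.1986 M

1/[A] = 1/[A]₀ + k·t = 1/0.513 + (0.147)·(21) = 1.9493 + 3.0870 = 5.0363
[A] = 1/5.0363 = 0.1986 M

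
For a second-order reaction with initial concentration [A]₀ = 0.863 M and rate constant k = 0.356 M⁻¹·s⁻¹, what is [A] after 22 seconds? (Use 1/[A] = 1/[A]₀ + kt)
0.1112 M

1/[A] = 1/[A]₀ + k·t = 1/0.863 + (0.356)·(22) = 1.1587 + 7.8320 = 8.9907
[A] = 1/8.9907 = 0.1112 M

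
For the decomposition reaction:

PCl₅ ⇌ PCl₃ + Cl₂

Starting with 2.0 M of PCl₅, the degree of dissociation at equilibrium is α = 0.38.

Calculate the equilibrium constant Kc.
K_c = 0.4658

x = α·[A]₀ = 0.38 × 2.0 = 0.76 M dissociated.
At eq: [PCl₅] = 2.0 − 0.76 = 1.24 M; [PCl₃] = [Cl₂] = x = 0.76 M.
Kc = [PCl₃][Cl₂]/[PCl₅] = (0.76)²/1.24 = 0.4658.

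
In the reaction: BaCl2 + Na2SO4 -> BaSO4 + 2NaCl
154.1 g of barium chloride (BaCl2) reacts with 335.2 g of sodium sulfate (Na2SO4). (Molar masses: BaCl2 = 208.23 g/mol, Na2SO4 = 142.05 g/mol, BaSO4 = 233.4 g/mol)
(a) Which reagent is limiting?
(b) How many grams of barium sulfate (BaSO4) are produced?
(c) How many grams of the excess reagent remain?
(a) BaCl2, (b) 172.7 g, (c) 230.1 g

Moles of BaCl2 = 154.1 g ÷ 208.23 g/mol = 0.740047 mol
Moles of Na2SO4 = 335.2 g ÷ 142.05 g/mol = 2.35973 mol
Moles ÷ coefficient: BaCl2: 0.740047/1 = 0.74, Na2SO4: 2.35973/1 = 2.36
(a) BaCl2 has the smaller value, so BaCl2 is the limiting reagent.
(b) Moles of BaSO4 = 0.740047 mol BaCl2 × (1/1) = 0.740047 mol; mass = 0.740047 mol × 233.4 g/mol = 172.7 g
(c) Na2SO4 consumed = 0.740047 × (1/1) = 0.740047 mol; remaining = 2.35973 − 0.740047 = 1.61969 mol; mass = 1.61969 mol × 142.05 g/mol = 230.1 g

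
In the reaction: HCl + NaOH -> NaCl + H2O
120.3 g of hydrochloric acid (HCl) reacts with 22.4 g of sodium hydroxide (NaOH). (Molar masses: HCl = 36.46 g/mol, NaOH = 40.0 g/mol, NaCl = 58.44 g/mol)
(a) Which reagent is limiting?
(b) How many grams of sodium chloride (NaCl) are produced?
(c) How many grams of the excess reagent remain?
(a) NaOH, (b) 32.73 g, (c) 99.88 g

Moles of HCl = 120.3 g ÷ 36.46 g/mol = 3.29951 mol
Moles of NaOH = 22.4 g ÷ 40.0 g/mol = 0.56 mol
Moles ÷ coefficient: HCl: 3.29951/1 = 3.3, NaOH: 0.56/1 = 0.56
(a) NaOH has the smaller value, so NaOH is the limiting reagent.
(b) Moles of NaCl = 0.56 mol NaOH × (1/1) = 0.56 mol; mass = 0.56 mol × 58.44 g/mol = 32.73 g
(c) HCl consumed = 0.56 × (1/1) = 0.56 mol; remaining = 3.29951 − 0.56 = 2.73951 mol; mass = 2.73951 mol × 36.46 g/mol = 99.88 g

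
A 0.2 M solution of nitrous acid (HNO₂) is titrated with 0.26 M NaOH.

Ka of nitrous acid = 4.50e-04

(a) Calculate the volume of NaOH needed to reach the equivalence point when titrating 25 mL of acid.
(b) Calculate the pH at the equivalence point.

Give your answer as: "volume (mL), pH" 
V = 19.2 mL, pH = 8.20

(a) At equivalence: moles acid = moles base.
moles acid = 0.2 × 0.025 = 0.005 mol; V_NaOH = 0.005/0.26 = 0.01923 L = 19.2 mL.
(b) At equivalence, all acid → conjugate base A⁻ at [A⁻] = 0.005/0.04423 = 0.113 M.
Kb = Kw/Ka = 1.0e-14/4.50e-04 = 2.222e-11; [OH⁻] = √(Kb·[A⁻]) = 1.585e-06; pOH = 5.80; pH = 14 − pOH = 8.20.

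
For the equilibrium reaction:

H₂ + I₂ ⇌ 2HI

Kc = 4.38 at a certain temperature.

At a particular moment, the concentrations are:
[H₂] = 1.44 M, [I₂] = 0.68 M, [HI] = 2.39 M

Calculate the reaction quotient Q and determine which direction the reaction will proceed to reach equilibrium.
Q = 5.833, Q > K, reaction proceeds reverse (toward reactants)

Q = ([HI]^2) / ([H₂] × [I₂])
  = ((2.39)^2) / ((1.44)·(0.68)) = 5.7121/0.9792 = 5.833
Since Q = 5.833 > Kc = 4.38, the reaction proceeds reverse (toward reactants) to reach equilibrium.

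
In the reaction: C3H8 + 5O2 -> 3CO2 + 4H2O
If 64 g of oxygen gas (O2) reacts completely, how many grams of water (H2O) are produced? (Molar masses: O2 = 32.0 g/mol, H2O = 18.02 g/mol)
Moles of O2 = 64 g ÷ 32.0 g/mol = 2 mol
Mole ratio: 4 mol H2O / 5 mol O2
Moles of H2O = 2 × (4/5) = 1.6 mol
Mass of H2O = 1.6 mol × 18.02 g/mol = 28.83 g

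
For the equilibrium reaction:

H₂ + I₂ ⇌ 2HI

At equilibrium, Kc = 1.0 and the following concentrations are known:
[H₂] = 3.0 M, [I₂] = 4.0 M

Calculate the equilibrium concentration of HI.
[HI] = 3.4641 M

Kc = ([HI]^2) / ([H₂] × [I₂]) = 1.0
[HI]^2 = Kc · (reactant terms)/(other product terms) = 1.0 · 12 / 1 = 12
[HI] = (12)^(1/2) = 3.4641 M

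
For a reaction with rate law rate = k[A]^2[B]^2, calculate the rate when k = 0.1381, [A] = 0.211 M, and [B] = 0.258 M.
0.0004093 M/s

rate = k·[A]^2·[B]^2 = 0.1381·(0.211)^2·(0.258)^2 = 0.1381·0.044521·0.066564 = 0.0004093 M/s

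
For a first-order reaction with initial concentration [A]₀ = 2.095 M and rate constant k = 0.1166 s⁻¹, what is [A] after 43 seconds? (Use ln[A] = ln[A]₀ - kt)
0.0139 M

ln[A] = ln[A]₀ - k·t = ln(2.095) - (0.1166)·(43) = 0.7396 - 5.0138 = -4.2742
[A] = e^(-4.2742) = 0.0139 M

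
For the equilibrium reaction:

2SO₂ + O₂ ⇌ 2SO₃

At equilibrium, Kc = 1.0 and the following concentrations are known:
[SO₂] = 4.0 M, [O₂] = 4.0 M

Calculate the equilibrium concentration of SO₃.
[SO₃] = 8.0000 M

Kc = ([SO₃]^2) / ([SO₂]^2 × [O₂]) = 1.0
[SO₃]^2 = Kc · (reactant terms)/(other product terms) = 1.0 · 64 / 1 = 64
[SO₃] = (64)^(1/2) = 8.0000 M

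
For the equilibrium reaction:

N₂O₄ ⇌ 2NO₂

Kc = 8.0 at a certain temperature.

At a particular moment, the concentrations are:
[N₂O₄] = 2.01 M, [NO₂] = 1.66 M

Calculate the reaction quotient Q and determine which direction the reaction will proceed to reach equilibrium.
Q = 1.371, Q < K, reaction proceeds forward (toward products)

Q = ([NO₂]^2) / ([N₂O₄])
  = ((1.66)^2) / ((2.01)) = 2.7556/2.01 = 1.371
Since Q = 1.371 < Kc = 8.0, the reaction proceeds forward (toward products) to reach equilibrium.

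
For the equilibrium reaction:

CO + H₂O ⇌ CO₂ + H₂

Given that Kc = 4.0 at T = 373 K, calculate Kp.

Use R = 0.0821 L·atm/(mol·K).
K_p = 4.0000

Δn = (moles gaseous products) − (moles gaseous reactants) = 0
T = 373 K; RT = 0.0821 × 373 = 30.6233
Kp = Kc·(RT)^Δn = 4.0 × (30.6233)^0 = 4.0 × 1 = 4.0000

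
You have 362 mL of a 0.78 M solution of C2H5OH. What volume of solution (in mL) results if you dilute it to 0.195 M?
Using M₁V₁ = M₂V₂:
0.78 × 362 = 0.195 × V₂
V₂ = (0.78 × 362) / 0.195 = 1448 mL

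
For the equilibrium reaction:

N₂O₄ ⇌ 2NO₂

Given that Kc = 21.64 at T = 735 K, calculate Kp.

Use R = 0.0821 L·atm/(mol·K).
K_p = 1.31e+03

Δn = (moles gaseous products) − (moles gaseous reactants) = 1
T = 735 K; RT = 0.0821 × 735 = 60.3435
Kp = Kc·(RT)^Δn = 21.64 × (60.3435)^1 = 21.64 × 60.3435 = 1.31e+03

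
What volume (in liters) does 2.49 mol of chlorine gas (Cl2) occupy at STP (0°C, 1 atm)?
At STP, 1 mol of gas occupies 22.4 L
Volume = 2.49 mol × 22.4 L/mol = 55.78 L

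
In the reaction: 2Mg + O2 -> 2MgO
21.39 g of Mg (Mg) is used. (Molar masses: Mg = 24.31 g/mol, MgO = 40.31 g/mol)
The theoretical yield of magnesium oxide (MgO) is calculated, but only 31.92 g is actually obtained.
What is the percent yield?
Moles of Mg = 21.39 g ÷ 24.31 g/mol = 0.879885 mol
Mole ratio: 2 mol MgO / 2 mol Mg
Moles of MgO = 0.879885 × (2/2) = 0.879885 mol
Theoretical yield = 0.879885 mol × 40.31 g/mol = 35.468 g
Actual yield = 31.92 g
Percent yield = (31.92 / 35.468) × 100% = 90.0%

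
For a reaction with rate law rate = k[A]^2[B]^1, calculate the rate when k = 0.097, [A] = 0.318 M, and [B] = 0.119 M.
0.001167 M/s

rate = k·[A]^2·[B]^1 = 0.097·(0.318)^2·(0.119)^1 = 0.097·0.101124·0.119 = 0.001167 M/s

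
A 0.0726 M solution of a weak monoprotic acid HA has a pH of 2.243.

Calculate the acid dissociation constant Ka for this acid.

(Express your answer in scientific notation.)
K_a = 4.88e-04

[H⁺] = 10^(−pH) = 10^(−2.243) = 5.715e-03 M. For HA ⇌ H⁺ + A⁻, Ka = x²/(C − x) = (5.715e-03)²/(0.0726 − 5.715e-03) = 4.88e-04.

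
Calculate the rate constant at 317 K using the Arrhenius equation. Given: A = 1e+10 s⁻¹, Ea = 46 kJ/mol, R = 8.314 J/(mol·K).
2.63e+02 s⁻¹

k = A·exp(-Ea/(R·T)) = 1e+10·exp(-46000/(8.314·317)) = 1e+10·exp(-17.4537) = 1e+10·2.6299e-08 = 2.63e+02 s⁻¹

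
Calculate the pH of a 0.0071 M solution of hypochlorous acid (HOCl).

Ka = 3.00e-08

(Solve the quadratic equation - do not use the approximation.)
pH = 4.84

x² + Ka×x - Ka×C = 0. Using quadratic formula: [H⁺] = 1.4580e-05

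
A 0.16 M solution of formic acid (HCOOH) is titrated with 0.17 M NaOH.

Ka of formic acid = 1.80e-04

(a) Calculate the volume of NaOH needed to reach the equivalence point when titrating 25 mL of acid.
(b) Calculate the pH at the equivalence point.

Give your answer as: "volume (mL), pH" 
V = 23.5 mL, pH = 8.33

(a) At equivalence: moles acid = moles base.
moles acid = 0.16 × 0.025 = 0.004 mol; V_NaOH = 0.004/0.17 = 0.02353 L = 23.5 mL.
(b) At equivalence, all acid → conjugate base A⁻ at [A⁻] = 0.004/0.04853 = 0.08242 M.
Kb = Kw/Ka = 1.0e-14/1.80e-04 = 5.556e-11; [OH⁻] = √(Kb·[A⁻]) = 2.140e-06; pOH = 5.67; pH = 14 − pOH = 8.33.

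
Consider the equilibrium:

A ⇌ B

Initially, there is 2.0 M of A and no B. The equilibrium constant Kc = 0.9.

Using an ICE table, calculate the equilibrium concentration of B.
[B] = 0.947 M

ICE: [A] = 2.0 − x, [B] = x.
Kc = x/(2.0 − x) = 0.9 ⇒ x = 0.9·2.0/(1 + 0.9) = 1.8/1.9 = 0.9474.
[B] = x = 0.947 M.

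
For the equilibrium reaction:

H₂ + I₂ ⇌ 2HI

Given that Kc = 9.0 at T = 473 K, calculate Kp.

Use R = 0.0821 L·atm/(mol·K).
K_p = 9.0000

Δn = (moles gaseous products) − (moles gaseous reactants) = 0
T = 473 K; RT = 0.0821 × 473 = 38.8333
Kp = Kc·(RT)^Δn = 9.0 × (38.8333)^0 = 9.0 × 1 = 9.0000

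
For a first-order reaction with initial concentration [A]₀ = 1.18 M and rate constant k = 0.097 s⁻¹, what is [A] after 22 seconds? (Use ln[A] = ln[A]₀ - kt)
0.1397 M

ln[A] = ln[A]₀ - k·t = ln(1.18) - (0.097)·(22) = 0.1655 - 2.1340 = -1.9685
[A] = e^(-1.9685) = 0.1397 M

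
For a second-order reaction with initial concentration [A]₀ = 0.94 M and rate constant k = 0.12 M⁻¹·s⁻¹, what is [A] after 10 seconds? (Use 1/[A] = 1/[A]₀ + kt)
0.4417 M

1/[A] = 1/[A]₀ + k·t = 1/0.94 + (0.12)·(10) = 1.0638 + 1.2000 = 2.2638
[A] = 1/2.2638 = 0.4417 M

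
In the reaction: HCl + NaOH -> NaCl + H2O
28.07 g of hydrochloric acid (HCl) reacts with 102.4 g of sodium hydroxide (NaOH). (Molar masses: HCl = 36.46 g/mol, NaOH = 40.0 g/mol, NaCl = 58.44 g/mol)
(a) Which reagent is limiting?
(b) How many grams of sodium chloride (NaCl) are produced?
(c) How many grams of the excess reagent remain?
(a) HCl, (b) 44.99 g, (c) 71.6 g

Moles of HCl = 28.07 g ÷ 36.46 g/mol = 0.769885 mol
Moles of NaOH = 102.4 g ÷ 40.0 g/mol = 2.56 mol
Moles ÷ coefficient: HCl: 0.769885/1 = 0.7699, NaOH: 2.56/1 = 2.56
(a) HCl has the smaller value, so HCl is the limiting reagent.
(b) Moles of NaCl = 0.769885 mol HCl × (1/1) = 0.769885 mol; mass = 0.769885 mol × 58.44 g/mol = 44.99 g
(c) NaOH consumed = 0.769885 × (1/1) = 0.769885 mol; remaining = 2.56 − 0.769885 = 1.79012 mol; mass = 1.79012 mol × 40.0 g/mol = 71.6 g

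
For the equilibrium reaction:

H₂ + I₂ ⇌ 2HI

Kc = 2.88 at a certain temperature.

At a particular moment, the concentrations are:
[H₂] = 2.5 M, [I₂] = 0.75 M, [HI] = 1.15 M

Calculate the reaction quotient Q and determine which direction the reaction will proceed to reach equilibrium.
Q = 0.705, Q < K, reaction proceeds forward (toward products)

Q = ([HI]^2) / ([H₂] × [I₂])
  = ((1.15)^2) / ((2.5)·(0.75)) = 1.3225/1.875 = 0.7053
Since Q = 0.7053 < Kc = 2.88, the reaction proceeds forward (toward products) to reach equilibrium.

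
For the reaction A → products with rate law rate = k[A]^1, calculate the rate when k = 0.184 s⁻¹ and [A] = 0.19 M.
0.03496 M/s

rate = k·[A]^1 = 0.184·(0.19)^1 = 0.184·0.19 = 0.03496 M/s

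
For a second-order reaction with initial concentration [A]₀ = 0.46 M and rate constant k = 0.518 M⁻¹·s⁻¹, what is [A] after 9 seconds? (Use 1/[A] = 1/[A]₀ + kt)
0.1463 M

1/[A] = 1/[A]₀ + k·t = 1/0.46 + (0.518)·(9) = 2.1739 + 4.6620 = 6.8359
[A] = 1/6.8359 = 0.1463 M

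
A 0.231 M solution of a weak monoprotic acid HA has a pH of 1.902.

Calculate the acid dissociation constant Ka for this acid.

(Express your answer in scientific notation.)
K_a = 7.19e-04

[H⁺] = 10^(−pH) = 10^(−1.902) = 1.253e-02 M. For HA ⇌ H⁺ + A⁻, Ka = x²/(C − x) = (1.253e-02)²/(0.231 − 1.253e-02) = 7.19e-04.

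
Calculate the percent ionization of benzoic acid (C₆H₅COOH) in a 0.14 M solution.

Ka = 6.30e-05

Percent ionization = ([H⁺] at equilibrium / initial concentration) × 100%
Percent ionization = 2.1%

Let x = [H⁺]. Ka = x²/(C - x) ⇒ x² + (6.30e-05)x - (6.30e-05)(0.14) = 0. x = 2.9385e-03. Percent = (2.9385e-03/0.14) × 100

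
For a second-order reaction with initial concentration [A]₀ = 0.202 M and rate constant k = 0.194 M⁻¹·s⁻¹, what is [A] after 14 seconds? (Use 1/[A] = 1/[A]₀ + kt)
0.1304 M

1/[A] = 1/[A]₀ + k·t = 1/0.202 + (0.194)·(14) = 4.9505 + 2.7160 = 7.6665
[A] = 1/7.6665 = 0.1304 M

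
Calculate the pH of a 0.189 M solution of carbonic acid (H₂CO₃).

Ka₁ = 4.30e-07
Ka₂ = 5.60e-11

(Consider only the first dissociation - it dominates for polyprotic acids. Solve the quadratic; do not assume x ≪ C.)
pH = 3.55

x² + Ka₁·x − Ka₁·C = 0 with Ka₁ = 4.30e-07, C = 0.189.
x = (−Ka₁ + √(Ka₁² + 4·Ka₁·C))/2 = 2.8486e-04 M, so pH = 3.55.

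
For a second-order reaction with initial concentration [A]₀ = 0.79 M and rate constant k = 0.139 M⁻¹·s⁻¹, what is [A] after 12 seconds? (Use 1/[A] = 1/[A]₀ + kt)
0.3409 M

1/[A] = 1/[A]₀ + k·t = 1/0.79 + (0.139)·(12) = 1.2658 + 1.6680 = 2.9338
[A] = 1/2.9338 = 0.3409 M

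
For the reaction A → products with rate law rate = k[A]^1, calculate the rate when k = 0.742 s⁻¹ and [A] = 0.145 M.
0.1076 M/s

rate = k·[A]^1 = 0.742·(0.145)^1 = 0.742·0.145 = 0.1076 M/s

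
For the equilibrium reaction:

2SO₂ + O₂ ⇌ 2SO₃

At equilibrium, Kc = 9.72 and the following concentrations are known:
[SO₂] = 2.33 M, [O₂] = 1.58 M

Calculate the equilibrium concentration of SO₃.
[SO₃] = 9.1310 M

Kc = ([SO₃]^2) / ([SO₂]^2 × [O₂]) = 9.72
[SO₃]^2 = Kc · (reactant terms)/(other product terms) = 9.72 · 8.5777 / 1 = 83.375
[SO₃] = (83.375)^(1/2) = 9.1310 M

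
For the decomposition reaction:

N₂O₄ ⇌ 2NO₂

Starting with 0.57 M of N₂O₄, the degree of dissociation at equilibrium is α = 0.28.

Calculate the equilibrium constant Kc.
K_c = 0.2483

x = α·[A]₀ = 0.28 × 0.57 = 0.1596 M dissociated.
At eq: [N₂O₄] = 0.57 − 0.1596 = 0.4104 M; [NO₂] = 2x = 0.3192 M.
Kc = [NO₂]²/[N₂O₄] = (0.3192)²/0.4104 = 0.2483.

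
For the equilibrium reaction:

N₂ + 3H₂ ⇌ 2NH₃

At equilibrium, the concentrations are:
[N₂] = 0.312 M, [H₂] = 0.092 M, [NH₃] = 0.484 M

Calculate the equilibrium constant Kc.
K_c = 9.64e+02

Kc = ([NH₃]^2) / ([N₂] × [H₂]^3)
   = ((0.484)^2) / ((0.312)·(0.092)^3)
   = 0.23426 / 0.00024295 = 9.64e+02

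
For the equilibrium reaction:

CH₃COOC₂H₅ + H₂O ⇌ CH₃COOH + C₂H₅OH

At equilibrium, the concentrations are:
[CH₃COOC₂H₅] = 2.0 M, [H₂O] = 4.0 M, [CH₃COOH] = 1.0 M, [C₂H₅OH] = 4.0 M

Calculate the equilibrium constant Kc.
K_c = 0.5000

Kc = ([CH₃COOH] × [C₂H₅OH]) / ([CH₃COOC₂H₅] × [H₂O])
   = ((1.0)·(4.0)) / ((2.0)·(4.0))
   = 4 / 8 = 0.5000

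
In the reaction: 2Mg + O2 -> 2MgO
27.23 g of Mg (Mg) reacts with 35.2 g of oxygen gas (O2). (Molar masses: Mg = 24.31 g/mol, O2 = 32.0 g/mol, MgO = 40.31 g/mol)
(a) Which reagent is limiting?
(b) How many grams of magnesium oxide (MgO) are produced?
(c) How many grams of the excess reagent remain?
(a) Mg, (b) 45.15 g, (c) 17.28 g

Moles of Mg = 27.23 g ÷ 24.31 g/mol = 1.12012 mol
Moles of O2 = 35.2 g ÷ 32.0 g/mol = 1.1 mol
Moles ÷ coefficient: Mg: 1.12012/2 = 0.5601, O2: 1.1/1 = 1.1
(a) Mg has the smaller value, so Mg is the limiting reagent.
(b) Moles of MgO = 1.12012 mol Mg × (2/2) = 1.12012 mol; mass = 1.12012 mol × 40.31 g/mol = 45.15 g
(c) O2 consumed = 1.12012 × (1/2) = 0.560058 mol; remaining = 1.1 − 0.560058 = 0.539942 mol; mass = 0.539942 mol × 32.0 g/mol = 17.28 g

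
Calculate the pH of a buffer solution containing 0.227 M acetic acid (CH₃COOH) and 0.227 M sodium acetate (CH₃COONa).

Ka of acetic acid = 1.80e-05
pH = 4.74

pKa = -log(1.80e-05) = 4.74. pH = pKa + log([A⁻]/[HA]) = 4.74 + log(0.227/0.227)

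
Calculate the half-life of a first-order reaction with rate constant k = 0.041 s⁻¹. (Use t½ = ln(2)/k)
16.91 s

t½ = ln(2)/k = 0.6931/0.041 = 16.91 s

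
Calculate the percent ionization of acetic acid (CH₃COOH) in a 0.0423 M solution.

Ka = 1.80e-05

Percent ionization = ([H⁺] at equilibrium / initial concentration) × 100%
Percent ionization = 2.04%

Let x = [H⁺]. Ka = x²/(C - x) ⇒ x² + (1.80e-05)x - (1.80e-05)(0.0423) = 0. x = 8.6363e-04. Percent = (8.6363e-04/0.0423) × 100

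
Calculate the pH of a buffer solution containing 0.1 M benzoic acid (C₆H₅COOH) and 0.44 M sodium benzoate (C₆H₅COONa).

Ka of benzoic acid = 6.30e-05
pH = 4.84

pKa = -log(6.30e-05) = 4.20. pH = pKa + log([A⁻]/[HA]) = 4.20 + log(0.44/0.1)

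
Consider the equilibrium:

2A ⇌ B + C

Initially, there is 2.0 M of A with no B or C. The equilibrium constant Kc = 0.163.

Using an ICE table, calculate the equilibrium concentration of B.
[B] = 0.447 M

ICE: [A] = 2.0 − 2x, [B] = [C] = x.
Kc = x²/(2.0 − 2x)² = 0.163 ⇒ √Kc = x/(2.0 − 2x).
x = √0.163·2.0/(1 + 2√0.163) = 0.40373·2.0/1.8075 = 0.44674.
[B] = x = 0.447 M.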